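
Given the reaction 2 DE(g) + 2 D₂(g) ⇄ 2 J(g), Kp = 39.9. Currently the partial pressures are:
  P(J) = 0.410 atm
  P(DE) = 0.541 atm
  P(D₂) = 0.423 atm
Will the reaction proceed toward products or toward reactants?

Qp = P(J)² / (P(DE)²·P(D₂)²) = (0.410)² / ((0.541)²·(0.423)²) = 3.21
Qp = 3.21 < Kp = 39.9, so the forward reaction proceeds.

forward (toward products)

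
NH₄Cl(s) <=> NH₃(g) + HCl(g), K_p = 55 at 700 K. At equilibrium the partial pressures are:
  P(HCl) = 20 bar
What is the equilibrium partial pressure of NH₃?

P(NH₃) = 2.8 bar

(NH₄Cl is a pure solid — omitted from K_p.)
At equilibrium, K_p = P(NH₃)·P(HCl) = 55.
(P(NH₃))·(20) = 55
P(NH₃) = 2.75 = 2.8 bar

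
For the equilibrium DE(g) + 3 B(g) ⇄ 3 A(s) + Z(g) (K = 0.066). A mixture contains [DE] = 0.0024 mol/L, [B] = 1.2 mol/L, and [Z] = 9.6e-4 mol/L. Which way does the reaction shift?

reverse (toward reactants)

(A is a pure solid — omitted from Q.)
Q = [Z] / ([DE]·[B]³) = (9.6e-4) / ((0.0024)·(1.2)³) = 0.23
Q = 0.23 > K = 0.066, so the reverse reaction proceeds.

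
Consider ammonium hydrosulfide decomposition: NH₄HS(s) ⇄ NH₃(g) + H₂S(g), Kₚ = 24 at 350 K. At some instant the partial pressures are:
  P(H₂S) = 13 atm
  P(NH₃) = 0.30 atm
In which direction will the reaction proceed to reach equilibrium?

(NH₄HS is a pure solid — omitted from Qₚ.)
Qₚ = P(NH₃)·P(H₂S) = (0.30)·(13) = 3.9
Qₚ = 3.9 < Kₚ = 24, so the forward reaction proceeds.

forward (toward products)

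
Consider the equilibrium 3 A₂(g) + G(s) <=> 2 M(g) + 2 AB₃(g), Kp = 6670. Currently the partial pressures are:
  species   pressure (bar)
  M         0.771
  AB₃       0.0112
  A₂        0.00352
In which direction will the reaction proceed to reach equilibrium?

(G is a pure solid — omitted from Qp.)
Qp = P(M)²·P(AB₃)² / P(A₂)³ = (0.771)²·(0.0112)² / (0.00352)³ = 1710
Qp = 1710 < Kp = 6670, so the forward reaction proceeds.

forward (toward products)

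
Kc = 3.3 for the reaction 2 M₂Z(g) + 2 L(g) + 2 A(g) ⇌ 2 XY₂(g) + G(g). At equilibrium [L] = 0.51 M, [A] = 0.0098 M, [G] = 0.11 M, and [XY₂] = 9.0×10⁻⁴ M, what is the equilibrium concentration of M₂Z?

[M₂Z] = 0.033 M

At equilibrium, Kc = [XY₂]²·[G] / ([M₂Z]²·[L]²·[A]²) = 3.3.
(9.0×10⁻⁴)²·(0.11) / (([M₂Z])²·(0.51)²·(0.0098)²) = 3.3
[M₂Z]² = 0.00108 ⇒ [M₂Z] = 0.033 M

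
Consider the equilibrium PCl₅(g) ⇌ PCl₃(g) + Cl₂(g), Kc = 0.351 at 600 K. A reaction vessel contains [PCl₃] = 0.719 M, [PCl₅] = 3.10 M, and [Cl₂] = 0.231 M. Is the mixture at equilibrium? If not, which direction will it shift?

Qc = [PCl₃]·[Cl₂] / [PCl₅] = (0.719)·(0.231) / (3.10) = 0.0536
Qc = 0.0536 < Kc = 0.351: net forward reaction.

no; Q < K, reaction proceeds forward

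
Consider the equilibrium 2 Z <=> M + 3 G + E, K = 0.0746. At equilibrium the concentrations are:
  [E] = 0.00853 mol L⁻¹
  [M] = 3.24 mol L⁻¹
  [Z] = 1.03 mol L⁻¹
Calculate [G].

[G] = 1.42 mol L⁻¹

At equilibrium, K = [M]·[G]³·[E] / [Z]² = 0.0746.
(3.24)·([G])³·(0.00853) / (1.03)² = 0.0746
[G]³ = 2.86 ⇒ [G] = 1.42 mol L⁻¹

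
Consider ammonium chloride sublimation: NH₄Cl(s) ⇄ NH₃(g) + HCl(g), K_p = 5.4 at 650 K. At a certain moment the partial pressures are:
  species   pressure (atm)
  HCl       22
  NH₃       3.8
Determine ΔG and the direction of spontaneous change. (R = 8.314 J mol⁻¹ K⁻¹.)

ΔG = 14.8 kJ/mol; the forward reaction is non-spontaneous

(NH₄Cl is a pure solid — omitted from Q_p.)
Q_p = P(NH₃)·P(HCl) = (3.8)·(22) = 83.6
ΔG = RT ln(Q_p/K_p) = (8.314 J mol⁻¹ K⁻¹)(650 K) × ln(83.6/5.4)
   = (5.404 kJ/mol)(2.740) = 14.8 kJ/mol
ΔG > 0, so the forward reaction is non-spontaneous (proceeds in reverse).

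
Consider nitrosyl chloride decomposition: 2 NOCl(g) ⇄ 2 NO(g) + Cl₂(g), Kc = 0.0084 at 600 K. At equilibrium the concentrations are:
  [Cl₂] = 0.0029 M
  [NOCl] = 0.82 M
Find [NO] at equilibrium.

[NO] = 1.4 M

At equilibrium, Kc = [NO]²·[Cl₂] / [NOCl]² = 0.0084.
([NO])²·(0.0029) / (0.82)² = 0.0084
[NO]² = 1.95 ⇒ [NO] = 1.4 M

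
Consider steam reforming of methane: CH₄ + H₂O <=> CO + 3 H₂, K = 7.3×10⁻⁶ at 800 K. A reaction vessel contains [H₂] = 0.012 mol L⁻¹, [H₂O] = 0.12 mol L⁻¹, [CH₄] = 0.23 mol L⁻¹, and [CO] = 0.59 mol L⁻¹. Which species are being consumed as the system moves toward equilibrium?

Q = [CO]·[H₂]³ / ([CH₄]·[H₂O]) = (0.59)·(0.012)³ / ((0.23)·(0.12)) = 3.7×10⁻⁵
Q = 3.7×10⁻⁵ > K = 7.3×10⁻⁶: net reverse reaction.

CO, H₂ (products)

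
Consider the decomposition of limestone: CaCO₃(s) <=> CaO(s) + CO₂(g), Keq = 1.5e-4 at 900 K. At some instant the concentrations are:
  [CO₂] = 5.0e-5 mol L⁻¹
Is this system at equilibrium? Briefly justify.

no; Q < K, reaction proceeds forward

(CaCO₃, CaO are pure solids — omitted from Q.)
Q = [CO₂] = 5.0e-5
Q = 5.0e-5 < Keq = 1.5e-4: net forward reaction.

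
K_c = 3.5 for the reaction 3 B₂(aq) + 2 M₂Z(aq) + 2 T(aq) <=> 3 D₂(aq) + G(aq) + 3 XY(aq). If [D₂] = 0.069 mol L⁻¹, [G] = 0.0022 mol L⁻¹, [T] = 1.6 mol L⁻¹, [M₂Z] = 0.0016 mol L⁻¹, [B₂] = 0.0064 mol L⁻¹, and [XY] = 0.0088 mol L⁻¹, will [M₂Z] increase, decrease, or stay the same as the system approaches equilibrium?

decrease

Q_c = [D₂]³·[G]·[XY]³ / ([B₂]³·[M₂Z]²·[T]²) = (0.069)³·(0.0022)·(0.0088)³ / ((0.0064)³·(0.0016)²·(1.6)²) = 0.29
Q_c = 0.29 < K_c = 3.5: net forward reaction.
M₂Z is a reactant, so it decreases.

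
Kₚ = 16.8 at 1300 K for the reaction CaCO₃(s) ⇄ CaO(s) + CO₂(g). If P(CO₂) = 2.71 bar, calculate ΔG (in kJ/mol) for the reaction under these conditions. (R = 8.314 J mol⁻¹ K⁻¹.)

ΔG = -19.7 kJ/mol

(CaCO₃, CaO are pure solids — omitted from Qₚ.)
Qₚ = P(CO₂) = 2.71
ΔG = RT ln(Qₚ/Kₚ) = (8.314 J mol⁻¹ K⁻¹)(1300 K) × ln(2.71/16.8)
   = (10.81 kJ/mol)(-1.824) = -19.7 kJ/mol
ΔG < 0, so the forward reaction is spontaneous (proceeds forward).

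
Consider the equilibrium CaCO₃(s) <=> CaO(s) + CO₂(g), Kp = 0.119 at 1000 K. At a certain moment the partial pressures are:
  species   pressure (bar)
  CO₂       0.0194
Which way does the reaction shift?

(CaCO₃, CaO are pure solids — omitted from Qp.)
Qp = P(CO₂) = 0.0194
Qp = 0.0194 < Kp = 0.119, so the forward reaction proceeds.

to the right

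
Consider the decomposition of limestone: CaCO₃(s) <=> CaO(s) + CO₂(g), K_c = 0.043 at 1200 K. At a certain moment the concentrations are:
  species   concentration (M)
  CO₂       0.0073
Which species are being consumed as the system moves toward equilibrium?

CaCO₃ (reactants)

(CaCO₃, CaO are pure solids — omitted from Q_c.)
Q_c = [CO₂] = 0.0073
Q_c = 0.0073 < K_c = 0.043: net forward reaction.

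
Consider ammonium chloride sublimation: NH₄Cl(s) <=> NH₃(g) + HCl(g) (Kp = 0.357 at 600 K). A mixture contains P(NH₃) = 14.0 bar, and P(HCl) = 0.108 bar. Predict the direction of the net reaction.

toward reactants

(NH₄Cl is a pure solid — omitted from Qp.)
Qp = P(NH₃)·P(HCl) = (14.0)·(0.108) = 1.51
Qp = 1.51 > Kp = 0.357, so the reverse reaction proceeds.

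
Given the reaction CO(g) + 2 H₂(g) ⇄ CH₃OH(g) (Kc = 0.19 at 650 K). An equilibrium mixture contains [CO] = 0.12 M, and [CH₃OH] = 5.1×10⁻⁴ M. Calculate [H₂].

[H₂] = 0.15 M

At equilibrium, Kc = [CH₃OH] / ([CO]·[H₂]²) = 0.19.
(5.1×10⁻⁴) / ((0.12)·([H₂])²) = 0.19
[H₂]² = 0.0224 ⇒ [H₂] = 0.15 M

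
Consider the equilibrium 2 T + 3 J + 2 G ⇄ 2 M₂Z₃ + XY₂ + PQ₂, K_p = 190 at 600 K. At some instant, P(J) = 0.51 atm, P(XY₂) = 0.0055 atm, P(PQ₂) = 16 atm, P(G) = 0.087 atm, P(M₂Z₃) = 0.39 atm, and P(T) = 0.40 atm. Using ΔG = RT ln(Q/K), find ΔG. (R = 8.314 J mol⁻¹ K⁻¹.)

Q_p = P(M₂Z₃)²·P(XY₂)·P(PQ₂) / (P(T)²·P(J)³·P(G)²) = (0.39)²·(0.0055)·(16) / ((0.40)²·(0.51)³·(0.087)²) = 83.3
ΔG = RT ln(Q_p/K_p) = (8.314 J mol⁻¹ K⁻¹)(600 K) × ln(83.3/190)
   = (4.988 kJ/mol)(-0.8246) = -4.11 kJ/mol
ΔG < 0, so the forward reaction is spontaneous (proceeds forward).

ΔG = -4.11 kJ/mol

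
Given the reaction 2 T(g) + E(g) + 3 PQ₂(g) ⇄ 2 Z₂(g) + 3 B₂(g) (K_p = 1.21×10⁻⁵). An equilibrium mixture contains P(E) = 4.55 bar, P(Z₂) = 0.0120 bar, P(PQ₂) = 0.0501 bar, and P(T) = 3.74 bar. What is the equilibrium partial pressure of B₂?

P(B₂) = 0.0876 bar

At equilibrium, K_p = P(Z₂)²·P(B₂)³ / (P(T)²·P(E)·P(PQ₂)³) = 1.21×10⁻⁵.
(0.0120)²·(P(B₂))³ / ((3.74)²·(4.55)·(0.0501)³) = 1.21×10⁻⁵
P(B₂)³ = 6.72×10⁻⁴ ⇒ P(B₂) = 0.0876 bar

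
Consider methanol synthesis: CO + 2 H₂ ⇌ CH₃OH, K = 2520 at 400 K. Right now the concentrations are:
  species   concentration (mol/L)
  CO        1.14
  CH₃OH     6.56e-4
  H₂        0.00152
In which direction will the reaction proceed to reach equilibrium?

to the right

Q = [CH₃OH] / ([CO]·[H₂]²) = (6.56e-4) / ((1.14)·(0.00152)²) = 249
Q = 249 < K = 2520, so the forward reaction proceeds.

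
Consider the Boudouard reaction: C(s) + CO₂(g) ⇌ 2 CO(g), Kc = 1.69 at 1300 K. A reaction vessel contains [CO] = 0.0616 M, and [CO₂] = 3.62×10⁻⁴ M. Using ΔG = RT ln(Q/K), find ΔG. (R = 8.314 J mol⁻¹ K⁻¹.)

ΔG = 19.7 kJ/mol

(C is a pure solid — omitted from Qc.)
Qc = [CO]² / [CO₂] = (0.0616)² / (3.62×10⁻⁴) = 10.5
ΔG = RT ln(Qc/Kc) = (8.314 J mol⁻¹ K⁻¹)(1300 K) × ln(10.5/1.69)
   = (10.81 kJ/mol)(1.827) = 19.7 kJ/mol
ΔG > 0, so the forward reaction is non-spontaneous (proceeds in reverse).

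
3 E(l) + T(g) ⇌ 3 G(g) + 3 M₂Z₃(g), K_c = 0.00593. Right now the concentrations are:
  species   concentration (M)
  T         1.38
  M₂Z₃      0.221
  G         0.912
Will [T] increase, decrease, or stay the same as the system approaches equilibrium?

(E is a pure liquid — omitted from Q_c.)
Q_c = [G]³·[M₂Z₃]³ / [T] = (0.912)³·(0.221)³ / (1.38) = 0.00593
Q_c = 0.00593 = K_c; the system is at equilibrium.

stay the same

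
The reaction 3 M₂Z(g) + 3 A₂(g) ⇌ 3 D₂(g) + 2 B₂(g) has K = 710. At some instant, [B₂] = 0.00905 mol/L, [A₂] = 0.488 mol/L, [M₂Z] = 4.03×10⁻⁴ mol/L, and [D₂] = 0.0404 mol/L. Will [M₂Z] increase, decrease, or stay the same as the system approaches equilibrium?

Q = [D₂]³·[B₂]² / ([M₂Z]³·[A₂]³) = (0.0404)³·(0.00905)² / ((4.03×10⁻⁴)³·(0.488)³) = 710
Q = 710 = K; the system is at equilibrium.

stay the same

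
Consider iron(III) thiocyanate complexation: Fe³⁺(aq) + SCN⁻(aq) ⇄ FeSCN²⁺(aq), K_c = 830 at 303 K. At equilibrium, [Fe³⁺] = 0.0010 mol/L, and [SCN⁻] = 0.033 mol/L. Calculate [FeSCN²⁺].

At equilibrium, K_c = [FeSCN²⁺] / ([Fe³⁺]·[SCN⁻]) = 830.
([FeSCN²⁺]) / ((0.0010)·(0.033)) = 830
[FeSCN²⁺] = 0.0274 = 0.027 mol/L

[FeSCN²⁺] = 0.027 mol/L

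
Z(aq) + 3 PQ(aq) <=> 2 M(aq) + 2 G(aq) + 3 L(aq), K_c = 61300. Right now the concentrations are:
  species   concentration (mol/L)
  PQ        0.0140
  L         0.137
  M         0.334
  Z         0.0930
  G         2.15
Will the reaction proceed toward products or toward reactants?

Q_c = [M]²·[G]²·[L]³ / ([Z]·[PQ]³) = (0.334)²·(2.15)²·(0.137)³ / ((0.0930)·(0.0140)³) = 5200
Q_c = 5200 < K_c = 61300, so the forward reaction proceeds.

in the forward direction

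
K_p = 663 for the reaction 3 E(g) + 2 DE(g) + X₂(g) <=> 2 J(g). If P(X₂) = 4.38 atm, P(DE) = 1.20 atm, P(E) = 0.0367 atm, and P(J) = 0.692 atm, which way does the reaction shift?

Q_p = P(J)² / (P(E)³·P(DE)²·P(X₂)) = (0.692)² / ((0.0367)³·(1.20)²·(4.38)) = 1540
Q_p = 1540 > K_p = 663, so the reverse reaction proceeds.

to the left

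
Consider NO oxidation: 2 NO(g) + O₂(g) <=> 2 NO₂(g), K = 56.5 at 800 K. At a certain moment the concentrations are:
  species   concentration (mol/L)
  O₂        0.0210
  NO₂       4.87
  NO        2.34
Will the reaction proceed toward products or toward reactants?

toward reactants

Q = [NO₂]² / ([NO]²·[O₂]) = (4.87)² / ((2.34)²·(0.0210)) = 206
Q = 206 > K = 56.5, so the reverse reaction proceeds.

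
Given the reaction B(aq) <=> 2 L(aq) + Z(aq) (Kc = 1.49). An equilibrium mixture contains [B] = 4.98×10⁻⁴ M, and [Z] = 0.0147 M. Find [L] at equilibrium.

At equilibrium, Kc = [L]²·[Z] / [B] = 1.49.
([L])²·(0.0147) / (4.98×10⁻⁴) = 1.49
[L]² = 0.0505 ⇒ [L] = 0.225 M

[L] = 0.225 M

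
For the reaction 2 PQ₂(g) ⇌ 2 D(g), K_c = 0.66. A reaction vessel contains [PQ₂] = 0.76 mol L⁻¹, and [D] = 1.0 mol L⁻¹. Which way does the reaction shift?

Q_c = [D]² / [PQ₂]² = (1.0)² / (0.76)² = 1.7
Q_c = 1.7 > K_c = 0.66, so the reverse reaction proceeds.

reverse (toward reactants)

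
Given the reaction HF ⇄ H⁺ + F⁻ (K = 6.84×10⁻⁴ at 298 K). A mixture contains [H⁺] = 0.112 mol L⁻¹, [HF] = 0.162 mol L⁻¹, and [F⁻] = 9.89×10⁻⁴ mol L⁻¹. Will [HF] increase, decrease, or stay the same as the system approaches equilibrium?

Q = [H⁺]·[F⁻] / [HF] = (0.112)·(9.89×10⁻⁴) / (0.162) = 6.84×10⁻⁴
Q = 6.84×10⁻⁴ = K; the system is at equilibrium.

stay the same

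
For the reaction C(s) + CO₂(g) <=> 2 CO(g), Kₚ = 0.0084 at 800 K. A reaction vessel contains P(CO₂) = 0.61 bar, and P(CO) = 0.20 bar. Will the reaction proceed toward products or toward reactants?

(C is a pure solid — omitted from Qₚ.)
Qₚ = P(CO)² / P(CO₂) = (0.20)² / (0.61) = 0.066
Qₚ = 0.066 > Kₚ = 0.0084, so the reverse reaction proceeds.

reverse (toward reactants)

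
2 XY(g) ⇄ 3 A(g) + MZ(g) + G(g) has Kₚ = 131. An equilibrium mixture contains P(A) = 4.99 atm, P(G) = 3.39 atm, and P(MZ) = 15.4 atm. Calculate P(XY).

At equilibrium, Kₚ = P(A)³·P(MZ)·P(G) / P(XY)² = 131.
(4.99)³·(15.4)·(3.39) / (P(XY))² = 131
P(XY)² = 49.5 ⇒ P(XY) = 7.04 atm

P(XY) = 7.04 atm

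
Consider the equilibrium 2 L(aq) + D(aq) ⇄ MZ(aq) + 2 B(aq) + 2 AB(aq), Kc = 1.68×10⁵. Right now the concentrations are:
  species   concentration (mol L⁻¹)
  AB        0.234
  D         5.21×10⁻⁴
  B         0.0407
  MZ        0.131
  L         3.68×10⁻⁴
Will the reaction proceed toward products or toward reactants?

neither direction; the system is at equilibrium

Qc = [MZ]·[B]²·[AB]² / ([L]²·[D]) = (0.131)·(0.0407)²·(0.234)² / ((3.68×10⁻⁴)²·(5.21×10⁻⁴)) = 1.68×10⁵
Qc = 1.68×10⁵ = Kc, so the system is already at equilibrium.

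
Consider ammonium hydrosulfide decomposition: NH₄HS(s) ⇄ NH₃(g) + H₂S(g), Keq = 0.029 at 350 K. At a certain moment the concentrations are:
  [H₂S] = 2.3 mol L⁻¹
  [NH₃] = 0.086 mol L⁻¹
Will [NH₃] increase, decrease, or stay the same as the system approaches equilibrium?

(NH₄HS is a pure solid — omitted from Q.)
Q = [NH₃]·[H₂S] = (0.086)·(2.3) = 0.20
Q = 0.20 > Keq = 0.029: net reverse reaction.
NH₃ is a product, so it decreases.

decrease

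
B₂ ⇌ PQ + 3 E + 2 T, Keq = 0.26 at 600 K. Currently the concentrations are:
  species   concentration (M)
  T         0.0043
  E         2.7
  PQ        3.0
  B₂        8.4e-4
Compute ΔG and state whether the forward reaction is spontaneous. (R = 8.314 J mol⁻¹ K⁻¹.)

ΔG = 8.03 kJ/mol; the forward reaction is non-spontaneous

Q = [PQ]·[E]³·[T]² / [B₂] = (3.0)·(2.7)³·(0.0043)² / (8.4e-4) = 1.30
ΔG = RT ln(Q/Keq) = (8.314 J mol⁻¹ K⁻¹)(600 K) × ln(1.30/0.26)
   = (4.988 kJ/mol)(1.609) = 8.03 kJ/mol
ΔG > 0, so the forward reaction is non-spontaneous (proceeds in reverse).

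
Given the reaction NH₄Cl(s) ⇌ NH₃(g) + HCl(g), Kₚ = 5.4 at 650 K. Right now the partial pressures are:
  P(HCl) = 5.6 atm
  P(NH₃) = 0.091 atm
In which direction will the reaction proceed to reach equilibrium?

(NH₄Cl is a pure solid — omitted from Qₚ.)
Qₚ = P(NH₃)·P(HCl) = (0.091)·(5.6) = 0.51
Qₚ = 0.51 < Kₚ = 5.4, so the forward reaction proceeds.

to the right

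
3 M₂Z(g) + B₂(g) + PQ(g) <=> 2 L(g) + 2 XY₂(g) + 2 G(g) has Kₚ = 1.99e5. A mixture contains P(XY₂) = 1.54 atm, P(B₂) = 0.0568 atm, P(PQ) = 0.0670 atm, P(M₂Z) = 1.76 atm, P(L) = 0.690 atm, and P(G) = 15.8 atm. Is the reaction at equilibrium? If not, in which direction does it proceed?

Qₚ = P(L)²·P(XY₂)²·P(G)² / (P(M₂Z)³·P(B₂)·P(PQ)) = (0.690)²·(1.54)²·(15.8)² / ((1.76)³·(0.0568)·(0.0670)) = 13600
Qₚ = 13600 < Kₚ = 1.99e5, so the forward reaction proceeds.

to the right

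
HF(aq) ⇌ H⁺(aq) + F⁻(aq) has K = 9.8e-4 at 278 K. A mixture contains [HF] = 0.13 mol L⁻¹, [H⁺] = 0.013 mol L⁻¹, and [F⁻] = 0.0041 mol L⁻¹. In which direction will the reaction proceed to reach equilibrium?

toward products

Q = [H⁺]·[F⁻] / [HF] = (0.013)·(0.0041) / (0.13) = 4.1e-4
Q = 4.1e-4 < K = 9.8e-4, so the forward reaction proceeds.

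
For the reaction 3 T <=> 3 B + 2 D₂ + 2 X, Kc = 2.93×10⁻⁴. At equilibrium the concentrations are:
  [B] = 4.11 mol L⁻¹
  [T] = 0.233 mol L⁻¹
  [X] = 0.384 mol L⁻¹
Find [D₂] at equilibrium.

At equilibrium, Kc = [B]³·[D₂]²·[X]² / [T]³ = 2.93×10⁻⁴.
(4.11)³·([D₂])²·(0.384)² / (0.233)³ = 2.93×10⁻⁴
[D₂]² = 3.62×10⁻⁷ ⇒ [D₂] = 6.02×10⁻⁴ mol L⁻¹

[D₂] = 6.02×10⁻⁴ mol L⁻¹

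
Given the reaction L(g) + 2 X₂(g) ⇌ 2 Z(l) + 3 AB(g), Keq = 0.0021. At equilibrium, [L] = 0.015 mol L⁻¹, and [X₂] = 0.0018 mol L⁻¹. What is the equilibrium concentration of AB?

[AB] = 4.7×10⁻⁴ mol L⁻¹

(Z is a pure liquid — omitted from Keq.)
At equilibrium, Keq = [AB]³ / ([L]·[X₂]²) = 0.0021.
([AB])³ / ((0.015)·(0.0018)²) = 0.0021
[AB]³ = 1.02×10⁻¹⁰ ⇒ [AB] = 4.7×10⁻⁴ mol L⁻¹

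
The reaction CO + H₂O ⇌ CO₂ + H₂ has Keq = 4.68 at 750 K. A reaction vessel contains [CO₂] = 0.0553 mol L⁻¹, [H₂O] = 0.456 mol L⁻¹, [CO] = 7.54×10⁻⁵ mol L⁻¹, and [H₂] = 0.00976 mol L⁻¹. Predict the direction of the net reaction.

Q = [CO₂]·[H₂] / ([CO]·[H₂O]) = (0.0553)·(0.00976) / ((7.54×10⁻⁵)·(0.456)) = 15.7
Q = 15.7 > Keq = 4.68, so the reverse reaction proceeds.

in the reverse direction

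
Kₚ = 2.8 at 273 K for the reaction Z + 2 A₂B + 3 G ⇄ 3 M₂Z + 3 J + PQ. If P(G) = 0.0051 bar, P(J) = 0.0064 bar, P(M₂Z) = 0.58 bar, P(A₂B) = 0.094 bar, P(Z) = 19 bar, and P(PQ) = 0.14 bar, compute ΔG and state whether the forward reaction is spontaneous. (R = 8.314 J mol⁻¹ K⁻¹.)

Qₚ = P(M₂Z)³·P(J)³·P(PQ) / (P(Z)·P(A₂B)²·P(G)³) = (0.58)³·(0.0064)³·(0.14) / ((19)·(0.094)²·(0.0051)³) = 0.322
ΔG = RT ln(Qₚ/Kₚ) = (8.314 J mol⁻¹ K⁻¹)(273 K) × ln(0.322/2.8)
   = (2.270 kJ/mol)(-2.163) = -4.91 kJ/mol
ΔG < 0, so the forward reaction is spontaneous (proceeds forward).

ΔG = -4.91 kJ/mol; the forward reaction is spontaneous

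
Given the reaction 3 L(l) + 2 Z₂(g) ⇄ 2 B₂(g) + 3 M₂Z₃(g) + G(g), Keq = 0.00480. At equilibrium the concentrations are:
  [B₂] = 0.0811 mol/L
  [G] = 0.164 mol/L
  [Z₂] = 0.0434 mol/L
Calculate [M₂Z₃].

[M₂Z₃] = 0.203 mol/L

(L is a pure liquid — omitted from Keq.)
At equilibrium, Keq = [B₂]²·[M₂Z₃]³·[G] / [Z₂]² = 0.00480.
(0.0811)²·([M₂Z₃])³·(0.164) / (0.0434)² = 0.00480
[M₂Z₃]³ = 0.00838 ⇒ [M₂Z₃] = 0.203 mol/L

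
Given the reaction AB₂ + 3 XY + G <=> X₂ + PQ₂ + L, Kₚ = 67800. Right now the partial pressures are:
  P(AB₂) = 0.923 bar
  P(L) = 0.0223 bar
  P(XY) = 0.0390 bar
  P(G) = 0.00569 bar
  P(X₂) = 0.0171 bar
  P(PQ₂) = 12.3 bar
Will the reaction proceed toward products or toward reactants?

Qₚ = P(X₂)·P(PQ₂)·P(L) / (P(AB₂)·P(XY)³·P(G)) = (0.0171)·(12.3)·(0.0223) / ((0.923)·(0.0390)³·(0.00569)) = 15100
Qₚ = 15100 < Kₚ = 67800, so the forward reaction proceeds.

toward products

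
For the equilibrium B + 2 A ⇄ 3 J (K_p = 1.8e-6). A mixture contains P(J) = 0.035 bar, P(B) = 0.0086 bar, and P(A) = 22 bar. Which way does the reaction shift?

to the left

Q_p = P(J)³ / (P(B)·P(A)²) = (0.035)³ / ((0.0086)·(22)²) = 1.0e-5
Q_p = 1.0e-5 > K_p = 1.8e-6, so the reverse reaction proceeds.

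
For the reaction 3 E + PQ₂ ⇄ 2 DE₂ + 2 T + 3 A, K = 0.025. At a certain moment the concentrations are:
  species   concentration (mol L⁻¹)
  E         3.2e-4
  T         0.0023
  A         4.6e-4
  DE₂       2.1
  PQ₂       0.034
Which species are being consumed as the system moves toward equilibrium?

E, PQ₂ (reactants)

Q = [DE₂]²·[T]²·[A]³ / ([E]³·[PQ₂]) = (2.1)²·(0.0023)²·(4.6e-4)³ / ((3.2e-4)³·(0.034)) = 0.0020
Q = 0.0020 < K = 0.025: net forward reaction.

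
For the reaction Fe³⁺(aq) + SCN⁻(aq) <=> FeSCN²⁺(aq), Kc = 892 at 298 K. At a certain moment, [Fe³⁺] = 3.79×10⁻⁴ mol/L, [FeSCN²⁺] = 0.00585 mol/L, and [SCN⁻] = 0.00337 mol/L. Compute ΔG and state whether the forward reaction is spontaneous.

ΔG = 4.05 kJ/mol; the forward reaction is non-spontaneous

Qc = [FeSCN²⁺] / ([Fe³⁺]·[SCN⁻]) = (0.00585) / ((3.79×10⁻⁴)·(0.00337)) = 4580
ΔG = RT ln(Qc/Kc) = (8.314 J mol⁻¹ K⁻¹)(298 K) × ln(4580/892)
   = (2.478 kJ/mol)(1.636) = 4.05 kJ/mol
ΔG > 0, so the forward reaction is non-spontaneous (proceeds in reverse).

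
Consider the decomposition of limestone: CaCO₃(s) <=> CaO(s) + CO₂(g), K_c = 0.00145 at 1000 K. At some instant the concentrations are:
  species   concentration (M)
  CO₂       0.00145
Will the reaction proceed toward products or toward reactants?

no net change (already at equilibrium)

(CaCO₃, CaO are pure solids — omitted from Q_c.)
Q_c = [CO₂] = 0.00145
Q_c = 0.00145 = K_c, so the system is already at equilibrium.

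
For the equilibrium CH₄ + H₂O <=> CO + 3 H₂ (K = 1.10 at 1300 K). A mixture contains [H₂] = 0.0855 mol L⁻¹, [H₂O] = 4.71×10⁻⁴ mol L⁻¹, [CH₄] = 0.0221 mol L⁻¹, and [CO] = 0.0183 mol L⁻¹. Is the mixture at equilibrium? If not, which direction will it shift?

Q = [CO]·[H₂]³ / ([CH₄]·[H₂O]) = (0.0183)·(0.0855)³ / ((0.0221)·(4.71×10⁻⁴)) = 1.10
Q = 1.10 = K; the system is at equilibrium.

yes, at equilibrium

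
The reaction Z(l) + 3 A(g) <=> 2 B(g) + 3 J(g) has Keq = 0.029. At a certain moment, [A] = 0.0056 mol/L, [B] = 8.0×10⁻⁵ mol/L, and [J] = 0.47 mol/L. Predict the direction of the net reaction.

in the forward direction

(Z is a pure liquid — omitted from Q.)
Q = [B]²·[J]³ / [A]³ = (8.0×10⁻⁵)²·(0.47)³ / (0.0056)³ = 0.0038
Q = 0.0038 < Keq = 0.029, so the forward reaction proceeds.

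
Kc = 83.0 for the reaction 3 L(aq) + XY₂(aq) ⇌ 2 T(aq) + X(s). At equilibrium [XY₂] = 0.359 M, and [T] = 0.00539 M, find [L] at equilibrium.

(X is a pure solid — omitted from Kc.)
At equilibrium, Kc = [T]² / ([L]³·[XY₂]) = 83.0.
(0.00539)² / (([L])³·(0.359)) = 83.0
[L]³ = 9.75×10⁻⁷ ⇒ [L] = 0.00992 M

[L] = 0.00992 M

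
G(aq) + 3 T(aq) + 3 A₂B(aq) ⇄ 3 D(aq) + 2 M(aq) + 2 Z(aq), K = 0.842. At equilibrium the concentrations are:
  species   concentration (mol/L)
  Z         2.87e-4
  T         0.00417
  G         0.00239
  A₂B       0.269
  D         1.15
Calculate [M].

At equilibrium, K = [D]³·[M]²·[Z]² / ([G]·[T]³·[A₂B]³) = 0.842.
(1.15)³·([M])²·(2.87e-4)² / ((0.00239)·(0.00417)³·(0.269)³) = 0.842
[M]² = 2.27e-5 ⇒ [M] = 0.00476 mol/L

[M] = 0.00476 mol/L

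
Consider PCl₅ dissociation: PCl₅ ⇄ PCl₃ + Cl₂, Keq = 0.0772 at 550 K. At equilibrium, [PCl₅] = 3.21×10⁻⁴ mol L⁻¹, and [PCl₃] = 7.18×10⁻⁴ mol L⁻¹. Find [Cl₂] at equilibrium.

[Cl₂] = 0.0345 mol L⁻¹

At equilibrium, Keq = [PCl₃]·[Cl₂] / [PCl₅] = 0.0772.
(7.18×10⁻⁴)·([Cl₂]) / (3.21×10⁻⁴) = 0.0772
[Cl₂] = 0.0345 mol L⁻¹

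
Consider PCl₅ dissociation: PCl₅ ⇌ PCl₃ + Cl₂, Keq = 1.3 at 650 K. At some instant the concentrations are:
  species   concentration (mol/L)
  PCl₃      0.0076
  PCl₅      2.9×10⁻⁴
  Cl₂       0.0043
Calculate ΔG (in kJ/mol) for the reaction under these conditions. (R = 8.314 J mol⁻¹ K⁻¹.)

ΔG = -13.2 kJ/mol

Q = [PCl₃]·[Cl₂] / [PCl₅] = (0.0076)·(0.0043) / (2.9×10⁻⁴) = 0.113
ΔG = RT ln(Q/Keq) = (8.314 J mol⁻¹ K⁻¹)(650 K) × ln(0.113/1.3)
   = (5.404 kJ/mol)(-2.443) = -13.2 kJ/mol
ΔG < 0, so the forward reaction is spontaneous (proceeds forward).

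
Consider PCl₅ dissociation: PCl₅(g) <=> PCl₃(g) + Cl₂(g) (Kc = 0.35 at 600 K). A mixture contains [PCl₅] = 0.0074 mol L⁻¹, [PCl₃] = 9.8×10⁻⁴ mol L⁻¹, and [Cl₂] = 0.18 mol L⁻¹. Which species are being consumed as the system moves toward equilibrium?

PCl₅ (reactants)

Qc = [PCl₃]·[Cl₂] / [PCl₅] = (9.8×10⁻⁴)·(0.18) / (0.0074) = 0.024
Qc = 0.024 < Kc = 0.35: net forward reaction.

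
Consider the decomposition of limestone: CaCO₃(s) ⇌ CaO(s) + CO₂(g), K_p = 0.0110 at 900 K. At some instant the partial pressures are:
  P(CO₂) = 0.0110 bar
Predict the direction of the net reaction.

at equilibrium

(CaCO₃, CaO are pure solids — omitted from Q_p.)
Q_p = P(CO₂) = 0.0110
Q_p = 0.0110 = K_p, so the system is already at equilibrium.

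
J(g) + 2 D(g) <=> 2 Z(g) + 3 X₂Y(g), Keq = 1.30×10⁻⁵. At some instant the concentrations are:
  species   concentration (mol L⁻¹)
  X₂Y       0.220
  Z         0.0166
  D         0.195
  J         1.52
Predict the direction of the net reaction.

reverse (toward reactants)

Q = [Z]²·[X₂Y]³ / ([J]·[D]²) = (0.0166)²·(0.220)³ / ((1.52)·(0.195)²) = 5.08×10⁻⁵
Q = 5.08×10⁻⁵ > Keq = 1.30×10⁻⁵, so the reverse reaction proceeds.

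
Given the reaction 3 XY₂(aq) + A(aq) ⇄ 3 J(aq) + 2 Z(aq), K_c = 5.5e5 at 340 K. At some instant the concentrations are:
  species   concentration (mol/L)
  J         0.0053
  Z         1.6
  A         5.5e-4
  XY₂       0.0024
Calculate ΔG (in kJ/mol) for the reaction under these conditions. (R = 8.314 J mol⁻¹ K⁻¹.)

Q_c = [J]³·[Z]² / ([XY₂]³·[A]) = (0.0053)³·(1.6)² / ((0.0024)³·(5.5e-4)) = 50100
ΔG = RT ln(Q_c/K_c) = (8.314 J mol⁻¹ K⁻¹)(340 K) × ln(50100/5.5e5)
   = (2.827 kJ/mol)(-2.396) = -6.77 kJ/mol
ΔG < 0, so the forward reaction is spontaneous (proceeds forward).

ΔG = -6.77 kJ/mol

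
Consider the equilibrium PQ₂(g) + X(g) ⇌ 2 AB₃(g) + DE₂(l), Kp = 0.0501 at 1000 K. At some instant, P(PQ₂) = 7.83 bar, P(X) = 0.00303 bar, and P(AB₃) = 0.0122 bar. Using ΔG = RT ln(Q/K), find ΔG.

(DE₂ is a pure liquid — omitted from Qp.)
Qp = P(AB₃)² / (P(PQ₂)·P(X)) = (0.0122)² / ((7.83)·(0.00303)) = 0.00627
ΔG = RT ln(Qp/Kp) = (8.314 J mol⁻¹ K⁻¹)(1000 K) × ln(0.00627/0.0501)
   = (8.314 kJ/mol)(-2.078) = -17.3 kJ/mol
ΔG < 0, so the forward reaction is spontaneous (proceeds forward).

ΔG = -17.3 kJ/mol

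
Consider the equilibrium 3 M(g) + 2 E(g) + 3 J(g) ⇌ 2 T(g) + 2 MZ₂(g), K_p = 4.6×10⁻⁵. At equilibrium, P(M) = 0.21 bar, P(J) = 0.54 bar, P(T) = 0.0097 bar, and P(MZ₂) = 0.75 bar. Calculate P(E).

P(E) = 28 bar

At equilibrium, K_p = P(T)²·P(MZ₂)² / (P(M)³·P(E)²·P(J)³) = 4.6×10⁻⁵.
(0.0097)²·(0.75)² / ((0.21)³·(P(E))²·(0.54)³) = 4.6×10⁻⁵
P(E)² = 789 ⇒ P(E) = 28 bar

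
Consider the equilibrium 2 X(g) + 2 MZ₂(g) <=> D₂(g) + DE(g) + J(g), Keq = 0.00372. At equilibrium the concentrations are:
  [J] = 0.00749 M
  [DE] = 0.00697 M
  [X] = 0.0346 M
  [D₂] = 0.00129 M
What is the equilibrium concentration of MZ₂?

At equilibrium, Keq = [D₂]·[DE]·[J] / ([X]²·[MZ₂]²) = 0.00372.
(0.00129)·(0.00697)·(0.00749) / ((0.0346)²·([MZ₂])²) = 0.00372
[MZ₂]² = 0.0151 ⇒ [MZ₂] = 0.123 M

[MZ₂] = 0.123 M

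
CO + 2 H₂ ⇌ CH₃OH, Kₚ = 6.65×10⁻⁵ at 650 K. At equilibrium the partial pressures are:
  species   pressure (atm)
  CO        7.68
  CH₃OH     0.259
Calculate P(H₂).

P(H₂) = 22.5 atm

At equilibrium, Kₚ = P(CH₃OH) / (P(CO)·P(H₂)²) = 6.65×10⁻⁵.
(0.259) / ((7.68)·(P(H₂))²) = 6.65×10⁻⁵
P(H₂)² = 507 ⇒ P(H₂) = 22.5 atm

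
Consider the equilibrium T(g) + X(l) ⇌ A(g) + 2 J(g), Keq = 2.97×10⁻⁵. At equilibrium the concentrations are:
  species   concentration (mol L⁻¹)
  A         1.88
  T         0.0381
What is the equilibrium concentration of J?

[J] = 7.76×10⁻⁴ mol L⁻¹

(X is a pure liquid — omitted from Keq.)
At equilibrium, Keq = [A]·[J]² / [T] = 2.97×10⁻⁵.
(1.88)·([J])² / (0.0381) = 2.97×10⁻⁵
[J]² = 6.02×10⁻⁷ ⇒ [J] = 7.76×10⁻⁴ mol L⁻¹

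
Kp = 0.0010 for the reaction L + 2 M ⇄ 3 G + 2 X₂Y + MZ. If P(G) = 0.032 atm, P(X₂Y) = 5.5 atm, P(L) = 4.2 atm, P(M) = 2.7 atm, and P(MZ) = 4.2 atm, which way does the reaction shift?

toward products

Qp = P(G)³·P(X₂Y)²·P(MZ) / (P(L)·P(M)²) = (0.032)³·(5.5)²·(4.2) / ((4.2)·(2.7)²) = 1.4×10⁻⁴
Qp = 1.4×10⁻⁴ < Kp = 0.0010, so the forward reaction proceeds.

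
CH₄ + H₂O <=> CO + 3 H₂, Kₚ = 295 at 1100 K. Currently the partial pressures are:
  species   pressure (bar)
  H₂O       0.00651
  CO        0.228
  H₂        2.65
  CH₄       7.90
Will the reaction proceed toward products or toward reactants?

to the right

Qₚ = P(CO)·P(H₂)³ / (P(CH₄)·P(H₂O)) = (0.228)·(2.65)³ / ((7.90)·(0.00651)) = 82.5
Qₚ = 82.5 < Kₚ = 295, so the forward reaction proceeds.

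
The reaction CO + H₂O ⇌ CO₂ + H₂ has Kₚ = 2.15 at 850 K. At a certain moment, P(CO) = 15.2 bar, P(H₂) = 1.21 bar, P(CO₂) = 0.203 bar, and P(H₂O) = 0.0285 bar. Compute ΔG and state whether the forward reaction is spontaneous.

Qₚ = P(CO₂)·P(H₂) / (P(CO)·P(H₂O)) = (0.203)·(1.21) / ((15.2)·(0.0285)) = 0.567
ΔG = RT ln(Qₚ/Kₚ) = (8.314 J mol⁻¹ K⁻¹)(850 K) × ln(0.567/2.15)
   = (7.067 kJ/mol)(-1.333) = -9.42 kJ/mol
ΔG < 0, so the forward reaction is spontaneous (proceeds forward).

ΔG = -9.42 kJ/mol; the forward reaction is spontaneous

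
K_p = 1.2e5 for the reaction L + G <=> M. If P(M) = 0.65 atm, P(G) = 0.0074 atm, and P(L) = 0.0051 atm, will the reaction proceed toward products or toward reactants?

Q_p = P(M) / (P(L)·P(G)) = (0.65) / ((0.0051)·(0.0074)) = 17000
Q_p = 17000 < K_p = 1.2e5, so the forward reaction proceeds.

forward (toward products)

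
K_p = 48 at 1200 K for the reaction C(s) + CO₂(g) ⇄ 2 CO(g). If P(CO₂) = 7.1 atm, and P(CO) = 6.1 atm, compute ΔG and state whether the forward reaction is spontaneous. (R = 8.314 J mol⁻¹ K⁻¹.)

ΔG = -22.1 kJ/mol; the forward reaction is spontaneous

(C is a pure solid — omitted from Q_p.)
Q_p = P(CO)² / P(CO₂) = (6.1)² / (7.1) = 5.24
ΔG = RT ln(Q_p/K_p) = (8.314 J mol⁻¹ K⁻¹)(1200 K) × ln(5.24/48)
   = (9.977 kJ/mol)(-2.215) = -22.1 kJ/mol
ΔG < 0, so the forward reaction is spontaneous (proceeds forward).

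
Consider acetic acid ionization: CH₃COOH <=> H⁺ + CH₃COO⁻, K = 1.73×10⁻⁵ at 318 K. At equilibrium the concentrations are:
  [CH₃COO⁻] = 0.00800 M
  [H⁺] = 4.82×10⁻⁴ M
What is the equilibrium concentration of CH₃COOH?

At equilibrium, K = [H⁺]·[CH₃COO⁻] / [CH₃COOH] = 1.73×10⁻⁵.
(4.82×10⁻⁴)·(0.00800) / ([CH₃COOH]) = 1.73×10⁻⁵
[CH₃COOH] = 0.223 M

[CH₃COOH] = 0.223 M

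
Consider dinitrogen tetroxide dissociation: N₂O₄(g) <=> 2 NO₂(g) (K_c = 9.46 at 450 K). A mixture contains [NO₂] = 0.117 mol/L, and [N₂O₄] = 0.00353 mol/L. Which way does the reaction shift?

Q_c = [NO₂]² / [N₂O₄] = (0.117)² / (0.00353) = 3.88
Q_c = 3.88 < K_c = 9.46, so the forward reaction proceeds.

toward products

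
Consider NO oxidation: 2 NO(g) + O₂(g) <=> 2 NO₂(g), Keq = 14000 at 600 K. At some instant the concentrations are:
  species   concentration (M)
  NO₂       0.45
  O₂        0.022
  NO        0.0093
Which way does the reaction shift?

Q = [NO₂]² / ([NO]²·[O₂]) = (0.45)² / ((0.0093)²·(0.022)) = 1.1e5
Q = 1.1e5 > Keq = 14000, so the reverse reaction proceeds.

to the left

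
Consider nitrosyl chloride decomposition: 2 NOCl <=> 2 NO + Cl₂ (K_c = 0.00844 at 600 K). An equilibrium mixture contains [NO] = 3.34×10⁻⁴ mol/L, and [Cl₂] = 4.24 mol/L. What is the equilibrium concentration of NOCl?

[NOCl] = 0.00749 mol/L

At equilibrium, K_c = [NO]²·[Cl₂] / [NOCl]² = 0.00844.
(3.34×10⁻⁴)²·(4.24) / ([NOCl])² = 0.00844
[NOCl]² = 5.60×10⁻⁵ ⇒ [NOCl] = 0.00749 mol/L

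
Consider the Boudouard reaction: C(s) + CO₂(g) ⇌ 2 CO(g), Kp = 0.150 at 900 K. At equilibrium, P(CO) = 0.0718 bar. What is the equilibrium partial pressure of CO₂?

P(CO₂) = 0.0344 bar

(C is a pure solid — omitted from Kp.)
At equilibrium, Kp = P(CO)² / P(CO₂) = 0.150.
(0.0718)² / (P(CO₂)) = 0.150
P(CO₂) = 0.0344 bar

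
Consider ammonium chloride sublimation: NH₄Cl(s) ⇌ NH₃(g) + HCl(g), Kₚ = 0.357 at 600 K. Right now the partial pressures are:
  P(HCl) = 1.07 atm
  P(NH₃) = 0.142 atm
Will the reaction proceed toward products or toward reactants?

in the forward direction

(NH₄Cl is a pure solid — omitted from Qₚ.)
Qₚ = P(NH₃)·P(HCl) = (0.142)·(1.07) = 0.152
Qₚ = 0.152 < Kₚ = 0.357, so the forward reaction proceeds.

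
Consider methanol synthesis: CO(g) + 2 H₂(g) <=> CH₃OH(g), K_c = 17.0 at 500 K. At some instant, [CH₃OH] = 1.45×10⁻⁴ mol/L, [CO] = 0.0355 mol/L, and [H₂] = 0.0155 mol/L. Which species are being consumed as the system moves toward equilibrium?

none (at equilibrium)

Q_c = [CH₃OH] / ([CO]·[H₂]²) = (1.45×10⁻⁴) / ((0.0355)·(0.0155)²) = 17.0
Q_c = 17.0 = K_c; the system is at equilibrium.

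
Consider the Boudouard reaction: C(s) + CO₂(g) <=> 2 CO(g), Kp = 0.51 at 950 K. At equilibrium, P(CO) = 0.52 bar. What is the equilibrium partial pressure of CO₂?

(C is a pure solid — omitted from Kp.)
At equilibrium, Kp = P(CO)² / P(CO₂) = 0.51.
(0.52)² / (P(CO₂)) = 0.51
P(CO₂) = 0.530 = 0.53 bar

P(CO₂) = 0.53 bar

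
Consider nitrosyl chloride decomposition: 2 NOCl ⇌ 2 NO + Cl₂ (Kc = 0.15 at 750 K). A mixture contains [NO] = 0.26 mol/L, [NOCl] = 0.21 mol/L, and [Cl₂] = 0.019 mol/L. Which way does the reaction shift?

toward products

Qc = [NO]²·[Cl₂] / [NOCl]² = (0.26)²·(0.019) / (0.21)² = 0.029
Qc = 0.029 < Kc = 0.15, so the forward reaction proceeds.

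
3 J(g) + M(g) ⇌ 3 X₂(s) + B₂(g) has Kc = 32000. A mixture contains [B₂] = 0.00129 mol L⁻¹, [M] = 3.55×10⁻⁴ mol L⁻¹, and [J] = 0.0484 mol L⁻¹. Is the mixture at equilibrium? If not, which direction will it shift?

(X₂ is a pure solid — omitted from Qc.)
Qc = [B₂] / ([J]³·[M]) = (0.00129) / ((0.0484)³·(3.55×10⁻⁴)) = 32000
Qc = 32000 = Kc; the system is at equilibrium.

yes, at equilibrium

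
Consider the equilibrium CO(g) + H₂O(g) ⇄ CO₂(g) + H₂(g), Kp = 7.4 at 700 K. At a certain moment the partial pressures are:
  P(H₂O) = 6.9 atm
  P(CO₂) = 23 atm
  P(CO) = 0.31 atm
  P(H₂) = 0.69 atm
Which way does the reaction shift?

at equilibrium

Qp = P(CO₂)·P(H₂) / (P(CO)·P(H₂O)) = (23)·(0.69) / ((0.31)·(6.9)) = 7.4
Qp = 7.4 = Kp, so the system is already at equilibrium.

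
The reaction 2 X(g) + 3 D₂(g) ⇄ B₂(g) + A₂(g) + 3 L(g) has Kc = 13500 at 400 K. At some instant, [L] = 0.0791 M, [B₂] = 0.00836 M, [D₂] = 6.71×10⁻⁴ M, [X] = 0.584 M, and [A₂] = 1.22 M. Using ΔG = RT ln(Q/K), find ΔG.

ΔG = 4.29 kJ/mol

Qc = [B₂]·[A₂]·[L]³ / ([X]²·[D₂]³) = (0.00836)·(1.22)·(0.0791)³ / ((0.584)²·(6.71×10⁻⁴)³) = 49000
ΔG = RT ln(Qc/Kc) = (8.314 J mol⁻¹ K⁻¹)(400 K) × ln(49000/13500)
   = (3.326 kJ/mol)(1.289) = 4.29 kJ/mol
ΔG > 0, so the forward reaction is non-spontaneous (proceeds in reverse).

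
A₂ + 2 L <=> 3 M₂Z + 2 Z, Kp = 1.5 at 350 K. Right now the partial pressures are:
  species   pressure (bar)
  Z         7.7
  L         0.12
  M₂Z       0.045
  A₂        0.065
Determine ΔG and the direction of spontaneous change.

ΔG = 3.92 kJ/mol; the forward reaction is non-spontaneous

Qp = P(M₂Z)³·P(Z)² / (P(A₂)·P(L)²) = (0.045)³·(7.7)² / ((0.065)·(0.12)²) = 5.77
ΔG = RT ln(Qp/Kp) = (8.314 J mol⁻¹ K⁻¹)(350 K) × ln(5.77/1.5)
   = (2.910 kJ/mol)(1.347) = 3.92 kJ/mol
ΔG > 0, so the forward reaction is non-spontaneous (proceeds in reverse).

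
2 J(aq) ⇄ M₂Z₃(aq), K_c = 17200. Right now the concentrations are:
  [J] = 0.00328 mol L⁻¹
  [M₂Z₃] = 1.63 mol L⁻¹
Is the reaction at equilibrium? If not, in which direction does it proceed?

to the left

Q_c = [M₂Z₃] / [J]² = (1.63) / (0.00328)² = 1.52×10⁵
Q_c = 1.52×10⁵ > K_c = 17200, so the reverse reaction proceeds.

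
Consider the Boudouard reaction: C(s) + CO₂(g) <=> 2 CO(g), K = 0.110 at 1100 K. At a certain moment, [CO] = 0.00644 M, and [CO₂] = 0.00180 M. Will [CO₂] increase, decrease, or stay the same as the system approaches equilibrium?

(C is a pure solid — omitted from Q.)
Q = [CO]² / [CO₂] = (0.00644)² / (0.00180) = 0.0230
Q = 0.0230 < K = 0.110: net forward reaction.
CO₂ is a reactant, so it decreases.

decrease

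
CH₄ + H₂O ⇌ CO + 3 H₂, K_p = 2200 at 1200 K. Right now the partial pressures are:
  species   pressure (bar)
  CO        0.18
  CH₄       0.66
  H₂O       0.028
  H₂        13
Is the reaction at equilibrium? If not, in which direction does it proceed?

to the left

Q_p = P(CO)·P(H₂)³ / (P(CH₄)·P(H₂O)) = (0.18)·(13)³ / ((0.66)·(0.028)) = 21000
Q_p = 21000 > K_p = 2200, so the reverse reaction proceeds.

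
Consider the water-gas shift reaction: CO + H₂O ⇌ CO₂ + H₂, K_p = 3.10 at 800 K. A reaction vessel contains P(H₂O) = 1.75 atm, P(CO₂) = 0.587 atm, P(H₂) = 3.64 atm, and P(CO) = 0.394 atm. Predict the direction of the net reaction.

no net change (already at equilibrium)

Q_p = P(CO₂)·P(H₂) / (P(CO)·P(H₂O)) = (0.587)·(3.64) / ((0.394)·(1.75)) = 3.10
Q_p = 3.10 = K_p, so the system is already at equilibrium.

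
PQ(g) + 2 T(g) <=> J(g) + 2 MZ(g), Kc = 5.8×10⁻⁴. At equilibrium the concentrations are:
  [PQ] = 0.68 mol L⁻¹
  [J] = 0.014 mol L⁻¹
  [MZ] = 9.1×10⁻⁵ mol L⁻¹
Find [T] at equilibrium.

At equilibrium, Kc = [J]·[MZ]² / ([PQ]·[T]²) = 5.8×10⁻⁴.
(0.014)·(9.1×10⁻⁵)² / ((0.68)·([T])²) = 5.8×10⁻⁴
[T]² = 2.94×10⁻⁷ ⇒ [T] = 5.4×10⁻⁴ mol L⁻¹

[T] = 5.4×10⁻⁴ mol L⁻¹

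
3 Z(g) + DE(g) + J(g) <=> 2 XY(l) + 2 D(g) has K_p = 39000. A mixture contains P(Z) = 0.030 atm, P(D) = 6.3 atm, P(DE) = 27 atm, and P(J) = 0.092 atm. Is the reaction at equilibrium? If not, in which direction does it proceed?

to the left

(XY is a pure liquid — omitted from Q_p.)
Q_p = P(D)² / (P(Z)³·P(DE)·P(J)) = (6.3)² / ((0.030)³·(27)·(0.092)) = 5.9×10⁵
Q_p = 5.9×10⁵ > K_p = 39000, so the reverse reaction proceeds.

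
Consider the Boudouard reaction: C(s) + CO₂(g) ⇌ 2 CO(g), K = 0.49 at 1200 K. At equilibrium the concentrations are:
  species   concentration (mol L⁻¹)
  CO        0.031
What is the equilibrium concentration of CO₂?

[CO₂] = 0.0020 mol L⁻¹

(C is a pure solid — omitted from K.)
At equilibrium, K = [CO]² / [CO₂] = 0.49.
(0.031)² / ([CO₂]) = 0.49
[CO₂] = 0.00196 = 0.0020 mol L⁻¹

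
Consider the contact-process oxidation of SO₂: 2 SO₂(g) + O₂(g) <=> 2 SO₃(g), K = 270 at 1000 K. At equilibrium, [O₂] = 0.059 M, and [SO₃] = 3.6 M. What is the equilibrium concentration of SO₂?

[SO₂] = 0.90 M

At equilibrium, K = [SO₃]² / ([SO₂]²·[O₂]) = 270.
(3.6)² / (([SO₂])²·(0.059)) = 270
[SO₂]² = 0.814 ⇒ [SO₂] = 0.90 M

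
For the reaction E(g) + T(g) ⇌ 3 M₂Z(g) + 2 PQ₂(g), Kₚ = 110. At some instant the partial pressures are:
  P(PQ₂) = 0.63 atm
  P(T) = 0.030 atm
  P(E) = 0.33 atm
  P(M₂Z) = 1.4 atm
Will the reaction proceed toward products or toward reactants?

Qₚ = P(M₂Z)³·P(PQ₂)² / (P(E)·P(T)) = (1.4)³·(0.63)² / ((0.33)·(0.030)) = 110
Qₚ = 110 = Kₚ, so the system is already at equilibrium.

no net change (already at equilibrium)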